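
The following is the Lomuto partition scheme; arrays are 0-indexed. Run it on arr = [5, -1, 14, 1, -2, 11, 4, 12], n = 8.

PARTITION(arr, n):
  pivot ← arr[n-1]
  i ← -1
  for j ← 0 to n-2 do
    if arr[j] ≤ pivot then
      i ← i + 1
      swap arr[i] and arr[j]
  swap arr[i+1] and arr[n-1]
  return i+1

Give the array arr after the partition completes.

pivot = arr[7] = 12; i = -1
j=0: arr[0]=5 ≤ 12 → i=0, swap arr[0],arr[0] (no change) → [5, -1, 14, 1, -2, 11, 4, 12]
j=1: arr[1]=-1 ≤ 12 → i=1, swap arr[1],arr[1] (no change) → [5, -1, 14, 1, -2, 11, 4, 12]
j=2: arr[2]=14 > 12 → no swap
j=3: arr[3]=1 ≤ 12 → i=2, swap arr[2],arr[3] → [5, -1, 1, 14, -2, 11, 4, 12]
j=4: arr[4]=-2 ≤ 12 → i=3, swap arr[3],arr[4] → [5, -1, 1, -2, 14, 11, 4, 12]
j=5: arr[5]=11 ≤ 12 → i=4, swap arr[4],arr[5] → [5, -1, 1, -2, 11, 14, 4, 12]
j=6: arr[6]=4 ≤ 12 → i=5, swap arr[5],arr[6] → [5, -1, 1, -2, 11, 4, 14, 12]
final swap arr[6],arr[7] → [5, -1, 1, -2, 11, 4, 12, 14]; return 6

[5, -1, 1, -2, 11, 4, 12, 14]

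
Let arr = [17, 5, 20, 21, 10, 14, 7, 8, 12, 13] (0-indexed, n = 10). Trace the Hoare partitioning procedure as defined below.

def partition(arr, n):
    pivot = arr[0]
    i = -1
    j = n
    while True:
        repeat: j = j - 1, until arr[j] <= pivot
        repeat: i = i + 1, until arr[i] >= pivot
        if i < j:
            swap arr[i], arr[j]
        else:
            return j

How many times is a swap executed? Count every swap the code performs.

pivot = arr[0] = 17; i = -1, j = 10
j→9 (arr[9]=13≤17), i→0 (arr[0]=17≥17); i<j, swap → [13, 5, 20, 21, 10, 14, 7, 8, 12, 17]
j→8 (arr[8]=12≤17), i→2 (arr[2]=20≥17); i<j, swap → [13, 5, 12, 21, 10, 14, 7, 8, 20, 17]
j→7 (arr[7]=8≤17), i→3 (arr[3]=21≥17); i<j, swap → [13, 5, 12, 8, 10, 14, 7, 21, 20, 17]
j→6, i→7; i≥j, return j=6. arr = [13, 5, 12, 8, 10, 14, 7, 21, 20, 17]

3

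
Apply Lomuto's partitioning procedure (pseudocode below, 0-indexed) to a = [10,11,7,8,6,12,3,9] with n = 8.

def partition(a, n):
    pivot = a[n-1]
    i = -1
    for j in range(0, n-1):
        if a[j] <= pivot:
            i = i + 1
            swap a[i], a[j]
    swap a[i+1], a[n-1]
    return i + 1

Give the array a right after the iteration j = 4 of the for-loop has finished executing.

[7,8,6,11,10,12,3,9]

pivot = a[7] = 9; i = -1
j=0: a[0]=10 > 9 → no swap
j=1: a[1]=11 > 9 → no swap
j=2: a[2]=7 ≤ 9 → i=0, swap a[0],a[2] → [7,11,10,8,6,12,3,9]
j=3: a[3]=8 ≤ 9 → i=1, swap a[1],a[3] → [7,8,10,11,6,12,3,9]
j=4: a[4]=6 ≤ 9 → i=2, swap a[2],a[4] → [7,8,6,11,10,12,3,9]
(after j=4) a = [7,8,6,11,10,12,3,9]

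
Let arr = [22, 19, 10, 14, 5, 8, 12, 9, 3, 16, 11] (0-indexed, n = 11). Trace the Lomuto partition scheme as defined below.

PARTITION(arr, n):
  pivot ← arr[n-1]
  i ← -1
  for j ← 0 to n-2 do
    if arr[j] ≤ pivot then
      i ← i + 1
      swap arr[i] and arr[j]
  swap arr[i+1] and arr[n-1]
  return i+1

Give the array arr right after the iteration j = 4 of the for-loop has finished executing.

pivot = arr[10] = 11; i = -1
j=0: arr[0]=22 > 11 → no swap
j=1: arr[1]=19 > 11 → no swap
j=2: arr[2]=10 ≤ 11 → i=0, swap arr[0],arr[2] → [10, 19, 22, 14, 5, 8, 12, 9, 3, 16, 11]
j=3: arr[3]=14 > 11 → no swap
j=4: arr[4]=5 ≤ 11 → i=1, swap arr[1],arr[4] → [10, 5, 22, 14, 19, 8, 12, 9, 3, 16, 11]
(after j=4) arr = [10, 5, 22, 14, 19, 8, 12, 9, 3, 16, 11]

[10, 5, 22, 14, 19, 8, 12, 9, 3, 16, 11]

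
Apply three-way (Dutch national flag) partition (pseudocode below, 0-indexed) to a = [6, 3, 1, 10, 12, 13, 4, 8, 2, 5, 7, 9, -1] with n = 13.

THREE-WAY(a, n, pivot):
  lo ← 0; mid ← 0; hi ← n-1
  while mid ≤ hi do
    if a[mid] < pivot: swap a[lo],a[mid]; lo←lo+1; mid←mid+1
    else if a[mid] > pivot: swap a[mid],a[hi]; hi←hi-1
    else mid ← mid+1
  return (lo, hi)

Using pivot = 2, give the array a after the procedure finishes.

lo=0 mid=0 hi=12
6>2: swap(0,12), hi=11 ⇒ [-1, 3, 1, 10, 12, 13, 4, 8, 2, 5, 7, 9, 6]
-1<2: swap(0,0), lo=1 mid=1 ⇒ [-1, 3, 1, 10, 12, 13, 4, 8, 2, 5, 7, 9, 6]
3>2: swap(1,11), hi=10 ⇒ [-1, 9, 1, 10, 12, 13, 4, 8, 2, 5, 7, 3, 6]
9>2: swap(1,10), hi=9 ⇒ [-1, 7, 1, 10, 12, 13, 4, 8, 2, 5, 9, 3, 6]
7>2: swap(1,9), hi=8 ⇒ [-1, 5, 1, 10, 12, 13, 4, 8, 2, 7, 9, 3, 6]
5>2: swap(1,8), hi=7 ⇒ [-1, 2, 1, 10, 12, 13, 4, 8, 5, 7, 9, 3, 6]
2=2: mid=2
1<2: swap(1,2), lo=2 mid=3 ⇒ [-1, 1, 2, 10, 12, 13, 4, 8, 5, 7, 9, 3, 6]
10>2: swap(3,7), hi=6 ⇒ [-1, 1, 2, 8, 12, 13, 4, 10, 5, 7, 9, 3, 6]
8>2: swap(3,6), hi=5 ⇒ [-1, 1, 2, 4, 12, 13, 8, 10, 5, 7, 9, 3, 6]
4>2: swap(3,5), hi=4 ⇒ [-1, 1, 2, 13, 12, 4, 8, 10, 5, 7, 9, 3, 6]
13>2: swap(3,4), hi=3 ⇒ [-1, 1, 2, 12, 13, 4, 8, 10, 5, 7, 9, 3, 6]
12>2: swap(3,3), hi=2 ⇒ [-1, 1, 2, 12, 13, 4, 8, 10, 5, 7, 9, 3, 6]
done. lo=2 hi=2; a=[-1, 1, 2, 12, 13, 4, 8, 10, 5, 7, 9, 3, 6]

[-1, 1, 2, 12, 13, 4, 8, 10, 5, 7, 9, 3, 6]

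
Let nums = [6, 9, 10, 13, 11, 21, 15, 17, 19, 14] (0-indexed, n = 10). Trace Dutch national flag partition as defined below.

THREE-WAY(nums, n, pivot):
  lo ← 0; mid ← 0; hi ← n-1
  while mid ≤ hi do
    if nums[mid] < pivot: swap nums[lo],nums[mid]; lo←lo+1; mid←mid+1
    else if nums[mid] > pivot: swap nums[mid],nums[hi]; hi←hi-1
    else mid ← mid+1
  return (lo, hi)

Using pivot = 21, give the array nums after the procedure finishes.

pivot = 21; lo=0, mid=0, hi=9
nums[mid]=6<21: swap nums[0],nums[0]; lo=1,mid=1 → [6, 9, 10, 13, 11, 21, 15, 17, 19, 14]
nums[mid]=9<21: swap nums[1],nums[1]; lo=2,mid=2 → [6, 9, 10, 13, 11, 21, 15, 17, 19, 14]
nums[mid]=10<21: swap nums[2],nums[2]; lo=3,mid=3 → [6, 9, 10, 13, 11, 21, 15, 17, 19, 14]
nums[mid]=13<21: swap nums[3],nums[3]; lo=4,mid=4 → [6, 9, 10, 13, 11, 21, 15, 17, 19, 14]
nums[mid]=11<21: swap nums[4],nums[4]; lo=5,mid=5 → [6, 9, 10, 13, 11, 21, 15, 17, 19, 14]
nums[mid]=21=21: mid=6
nums[mid]=15<21: swap nums[5],nums[6]; lo=6,mid=7 → [6, 9, 10, 13, 11, 15, 21, 17, 19, 14]
nums[mid]=17<21: swap nums[6],nums[7]; lo=7,mid=8 → [6, 9, 10, 13, 11, 15, 17, 21, 19, 14]
nums[mid]=19<21: swap nums[7],nums[8]; lo=8,mid=9 → [6, 9, 10, 13, 11, 15, 17, 19, 21, 14]
nums[mid]=14<21: swap nums[8],nums[9]; lo=9,mid=10 → [6, 9, 10, 13, 11, 15, 17, 19, 14, 21]
end: lo=9, hi=9; nums = [6, 9, 10, 13, 11, 15, 17, 19, 14, 21]

[6, 9, 10, 13, 11, 15, 17, 19, 14, 21]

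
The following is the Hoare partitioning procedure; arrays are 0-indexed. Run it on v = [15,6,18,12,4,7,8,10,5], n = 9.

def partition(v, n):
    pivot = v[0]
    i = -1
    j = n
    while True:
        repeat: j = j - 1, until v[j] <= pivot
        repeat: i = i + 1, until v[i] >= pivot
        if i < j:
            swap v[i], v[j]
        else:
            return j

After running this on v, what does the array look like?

[5,6,10,12,4,7,8,18,15]

pivot = v[0] = 15; i = -1, j = 9
j→8 (v[8]=5≤15), i→0 (v[0]=15≥15); i<j, swap → [5,6,18,12,4,7,8,10,15]
j→7 (v[7]=10≤15), i→2 (v[2]=18≥15); i<j, swap → [5,6,10,12,4,7,8,18,15]
j→6, i→7; i≥j, return j=6. v = [5,6,10,12,4,7,8,18,15]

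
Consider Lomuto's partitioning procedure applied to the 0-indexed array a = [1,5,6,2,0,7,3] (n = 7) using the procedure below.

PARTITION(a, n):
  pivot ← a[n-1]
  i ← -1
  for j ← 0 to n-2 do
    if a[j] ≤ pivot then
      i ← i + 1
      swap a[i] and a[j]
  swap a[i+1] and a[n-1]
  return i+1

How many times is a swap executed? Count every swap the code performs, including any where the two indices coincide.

4

pivot=3, i=-1
j=0: 1≤3, i=0, swap(0,0) ⇒ [1,5,6,2,0,7,3]
j=1: 5>3, skip
j=2: 6>3, skip
j=3: 2≤3, i=1, swap(1,3) ⇒ [1,2,6,5,0,7,3]
j=4: 0≤3, i=2, swap(2,4) ⇒ [1,2,0,5,6,7,3]
j=5: 7>3, skip
swap(3,6) ⇒ [1,2,0,3,6,7,5]; return 3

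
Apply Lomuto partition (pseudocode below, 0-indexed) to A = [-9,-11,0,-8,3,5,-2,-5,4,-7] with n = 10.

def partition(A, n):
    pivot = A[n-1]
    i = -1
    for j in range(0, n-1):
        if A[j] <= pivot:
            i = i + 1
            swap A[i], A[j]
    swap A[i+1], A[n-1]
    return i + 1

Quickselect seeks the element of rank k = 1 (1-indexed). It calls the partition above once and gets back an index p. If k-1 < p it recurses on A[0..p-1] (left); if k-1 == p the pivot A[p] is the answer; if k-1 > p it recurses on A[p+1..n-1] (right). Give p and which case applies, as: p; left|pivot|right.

pivot=-7, i=-1
j=0: -9≤-7, i=0, swap(0,0) ⇒ [-9,-11,0,-8,3,5,-2,-5,4,-7]
j=1: -11≤-7, i=1, swap(1,1) ⇒ [-9,-11,0,-8,3,5,-2,-5,4,-7]
j=2: 0>-7, skip
j=3: -8≤-7, i=2, swap(2,3) ⇒ [-9,-11,-8,0,3,5,-2,-5,4,-7]
j=4: 3>-7, skip
j=5: 5>-7, skip
j=6: -2>-7, skip
j=7: -5>-7, skip
j=8: 4>-7, skip
swap(3,9) ⇒ [-9,-11,-8,-7,3,5,-2,-5,4,0]; return 3
p = 3; k-1 = 0 < 3 ⇒ left

3; left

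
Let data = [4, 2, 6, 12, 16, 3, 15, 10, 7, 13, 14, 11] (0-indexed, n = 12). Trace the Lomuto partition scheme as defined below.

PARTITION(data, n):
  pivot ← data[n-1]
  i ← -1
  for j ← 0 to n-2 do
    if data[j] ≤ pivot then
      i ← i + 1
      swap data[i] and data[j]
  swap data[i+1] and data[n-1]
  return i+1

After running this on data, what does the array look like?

[4, 2, 6, 3, 10, 7, 11, 16, 12, 13, 14, 15]

pivot = data[11] = 11; i = -1
j=0: data[0]=4 ≤ 11 → i=0, swap data[0],data[0] (no change) → [4, 2, 6, 12, 16, 3, 15, 10, 7, 13, 14, 11]
j=1: data[1]=2 ≤ 11 → i=1, swap data[1],data[1] (no change) → [4, 2, 6, 12, 16, 3, 15, 10, 7, 13, 14, 11]
j=2: data[2]=6 ≤ 11 → i=2, swap data[2],data[2] (no change) → [4, 2, 6, 12, 16, 3, 15, 10, 7, 13, 14, 11]
j=3: data[3]=12 > 11 → no swap
j=4: data[4]=16 > 11 → no swap
j=5: data[5]=3 ≤ 11 → i=3, swap data[3],data[5] → [4, 2, 6, 3, 16, 12, 15, 10, 7, 13, 14, 11]
j=6: data[6]=15 > 11 → no swap
j=7: data[7]=10 ≤ 11 → i=4, swap data[4],data[7] → [4, 2, 6, 3, 10, 12, 15, 16, 7, 13, 14, 11]
j=8: data[8]=7 ≤ 11 → i=5, swap data[5],data[8] → [4, 2, 6, 3, 10, 7, 15, 16, 12, 13, 14, 11]
j=9: data[9]=13 > 11 → no swap
j=10: data[10]=14 > 11 → no swap
final swap data[6],data[11] → [4, 2, 6, 3, 10, 7, 11, 16, 12, 13, 14, 15]; return 6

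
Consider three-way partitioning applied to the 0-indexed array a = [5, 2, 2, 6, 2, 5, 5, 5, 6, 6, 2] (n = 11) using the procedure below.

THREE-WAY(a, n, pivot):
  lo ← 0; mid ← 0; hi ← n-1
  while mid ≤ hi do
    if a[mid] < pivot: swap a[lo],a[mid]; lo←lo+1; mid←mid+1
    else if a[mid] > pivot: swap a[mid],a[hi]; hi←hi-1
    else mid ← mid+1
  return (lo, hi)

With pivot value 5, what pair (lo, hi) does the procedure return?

lo=0 mid=0 hi=10
5=5: mid=1
2<5: swap(0,1), lo=1 mid=2 ⇒ [2, 5, 2, 6, 2, 5, 5, 5, 6, 6, 2]
2<5: swap(1,2), lo=2 mid=3 ⇒ [2, 2, 5, 6, 2, 5, 5, 5, 6, 6, 2]
6>5: swap(3,10), hi=9 ⇒ [2, 2, 5, 2, 2, 5, 5, 5, 6, 6, 6]
2<5: swap(2,3), lo=3 mid=4 ⇒ [2, 2, 2, 5, 2, 5, 5, 5, 6, 6, 6]
2<5: swap(3,4), lo=4 mid=5 ⇒ [2, 2, 2, 2, 5, 5, 5, 5, 6, 6, 6]
5=5: mid=6
5=5: mid=7
5=5: mid=8
6>5: swap(8,9), hi=8 ⇒ [2, 2, 2, 2, 5, 5, 5, 5, 6, 6, 6]
6>5: swap(8,8), hi=7 ⇒ [2, 2, 2, 2, 5, 5, 5, 5, 6, 6, 6]
done. lo=4 hi=7; a=[2, 2, 2, 2, 5, 5, 5, 5, 6, 6, 6]

(4, 7)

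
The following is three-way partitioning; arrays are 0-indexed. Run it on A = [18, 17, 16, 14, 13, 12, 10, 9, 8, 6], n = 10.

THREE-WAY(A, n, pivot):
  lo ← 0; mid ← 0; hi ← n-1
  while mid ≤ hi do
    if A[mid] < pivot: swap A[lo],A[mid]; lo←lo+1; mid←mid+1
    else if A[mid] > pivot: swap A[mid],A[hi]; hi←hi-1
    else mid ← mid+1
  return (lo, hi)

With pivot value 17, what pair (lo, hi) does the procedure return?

(8, 8)

lo=0 mid=0 hi=9
18>17: swap(0,9), hi=8 ⇒ [6, 17, 16, 14, 13, 12, 10, 9, 8, 18]
6<17: swap(0,0), lo=1 mid=1 ⇒ [6, 17, 16, 14, 13, 12, 10, 9, 8, 18]
17=17: mid=2
16<17: swap(1,2), lo=2 mid=3 ⇒ [6, 16, 17, 14, 13, 12, 10, 9, 8, 18]
14<17: swap(2,3), lo=3 mid=4 ⇒ [6, 16, 14, 17, 13, 12, 10, 9, 8, 18]
13<17: swap(3,4), lo=4 mid=5 ⇒ [6, 16, 14, 13, 17, 12, 10, 9, 8, 18]
12<17: swap(4,5), lo=5 mid=6 ⇒ [6, 16, 14, 13, 12, 17, 10, 9, 8, 18]
10<17: swap(5,6), lo=6 mid=7 ⇒ [6, 16, 14, 13, 12, 10, 17, 9, 8, 18]
9<17: swap(6,7), lo=7 mid=8 ⇒ [6, 16, 14, 13, 12, 10, 9, 17, 8, 18]
8<17: swap(7,8), lo=8 mid=9 ⇒ [6, 16, 14, 13, 12, 10, 9, 8, 17, 18]
done. lo=8 hi=8; A=[6, 16, 14, 13, 12, 10, 9, 8, 17, 18]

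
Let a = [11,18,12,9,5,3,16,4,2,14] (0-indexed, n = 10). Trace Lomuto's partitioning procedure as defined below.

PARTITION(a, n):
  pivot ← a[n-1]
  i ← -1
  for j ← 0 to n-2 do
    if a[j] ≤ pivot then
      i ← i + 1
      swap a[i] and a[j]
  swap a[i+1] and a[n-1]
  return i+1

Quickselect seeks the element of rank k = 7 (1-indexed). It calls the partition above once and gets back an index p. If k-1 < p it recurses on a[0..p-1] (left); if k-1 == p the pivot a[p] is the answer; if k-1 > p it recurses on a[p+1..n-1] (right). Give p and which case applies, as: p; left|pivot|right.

pivot = a[9] = 14; i = -1
j=0: a[0]=11 ≤ 14 → i=0, swap a[0],a[0] (no change) → [11,18,12,9,5,3,16,4,2,14]
j=1: a[1]=18 > 14 → no swap
j=2: a[2]=12 ≤ 14 → i=1, swap a[1],a[2] → [11,12,18,9,5,3,16,4,2,14]
j=3: a[3]=9 ≤ 14 → i=2, swap a[2],a[3] → [11,12,9,18,5,3,16,4,2,14]
j=4: a[4]=5 ≤ 14 → i=3, swap a[3],a[4] → [11,12,9,5,18,3,16,4,2,14]
j=5: a[5]=3 ≤ 14 → i=4, swap a[4],a[5] → [11,12,9,5,3,18,16,4,2,14]
j=6: a[6]=16 > 14 → no swap
j=7: a[7]=4 ≤ 14 → i=5, swap a[5],a[7] → [11,12,9,5,3,4,16,18,2,14]
j=8: a[8]=2 ≤ 14 → i=6, swap a[6],a[8] → [11,12,9,5,3,4,2,18,16,14]
final swap a[7],a[9] → [11,12,9,5,3,4,2,14,16,18]; return 7
p = 7; k-1 = 6 < 7 ⇒ left

7; left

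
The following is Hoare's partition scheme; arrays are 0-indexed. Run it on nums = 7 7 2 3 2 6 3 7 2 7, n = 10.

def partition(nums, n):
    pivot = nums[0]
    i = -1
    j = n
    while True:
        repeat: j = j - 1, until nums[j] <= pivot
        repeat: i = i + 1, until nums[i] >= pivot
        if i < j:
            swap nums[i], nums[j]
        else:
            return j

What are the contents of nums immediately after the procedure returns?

7 2 2 3 2 6 3 7 7 7

pivot=7
j stops at 9 (7), i stops at 0 (7); swap ⇒ 7 7 2 3 2 6 3 7 2 7
j stops at 8 (2), i stops at 1 (7); swap ⇒ 7 2 2 3 2 6 3 7 7 7
j stops at 7, i stops at 7; i≥j ⇒ return 7. nums=7 2 2 3 2 6 3 7 7 7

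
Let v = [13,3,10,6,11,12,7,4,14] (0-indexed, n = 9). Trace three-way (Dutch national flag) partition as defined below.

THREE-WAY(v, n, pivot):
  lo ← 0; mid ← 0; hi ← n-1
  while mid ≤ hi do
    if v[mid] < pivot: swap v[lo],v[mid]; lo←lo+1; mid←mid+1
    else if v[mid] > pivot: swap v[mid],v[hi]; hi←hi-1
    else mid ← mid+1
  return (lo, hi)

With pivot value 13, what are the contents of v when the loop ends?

[3,10,6,11,12,7,4,13,14]

pivot = 13; lo=0, mid=0, hi=8
v[mid]=13=13: mid=1
v[mid]=3<13: swap v[0],v[1]; lo=1,mid=2 → [3,13,10,6,11,12,7,4,14]
v[mid]=10<13: swap v[1],v[2]; lo=2,mid=3 → [3,10,13,6,11,12,7,4,14]
v[mid]=6<13: swap v[2],v[3]; lo=3,mid=4 → [3,10,6,13,11,12,7,4,14]
v[mid]=11<13: swap v[3],v[4]; lo=4,mid=5 → [3,10,6,11,13,12,7,4,14]
v[mid]=12<13: swap v[4],v[5]; lo=5,mid=6 → [3,10,6,11,12,13,7,4,14]
v[mid]=7<13: swap v[5],v[6]; lo=6,mid=7 → [3,10,6,11,12,7,13,4,14]
v[mid]=4<13: swap v[6],v[7]; lo=7,mid=8 → [3,10,6,11,12,7,4,13,14]
v[mid]=14>13: swap v[8],v[8]; hi=7 → [3,10,6,11,12,7,4,13,14]
end: lo=7, hi=7; v = [3,10,6,11,12,7,4,13,14]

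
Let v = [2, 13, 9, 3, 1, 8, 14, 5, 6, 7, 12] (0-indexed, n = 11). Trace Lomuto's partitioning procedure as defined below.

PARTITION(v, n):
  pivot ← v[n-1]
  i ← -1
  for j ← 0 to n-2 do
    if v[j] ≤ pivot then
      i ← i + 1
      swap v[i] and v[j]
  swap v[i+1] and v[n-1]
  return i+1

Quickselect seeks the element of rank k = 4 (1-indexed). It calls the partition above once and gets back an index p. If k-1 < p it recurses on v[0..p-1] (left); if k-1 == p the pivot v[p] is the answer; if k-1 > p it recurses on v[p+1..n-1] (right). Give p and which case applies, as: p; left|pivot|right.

pivot=12, i=-1
j=0: 2≤12, i=0, swap(0,0) ⇒ [2, 13, 9, 3, 1, 8, 14, 5, 6, 7, 12]
j=1: 13>12, skip
j=2: 9≤12, i=1, swap(1,2) ⇒ [2, 9, 13, 3, 1, 8, 14, 5, 6, 7, 12]
j=3: 3≤12, i=2, swap(2,3) ⇒ [2, 9, 3, 13, 1, 8, 14, 5, 6, 7, 12]
j=4: 1≤12, i=3, swap(3,4) ⇒ [2, 9, 3, 1, 13, 8, 14, 5, 6, 7, 12]
j=5: 8≤12, i=4, swap(4,5) ⇒ [2, 9, 3, 1, 8, 13, 14, 5, 6, 7, 12]
j=6: 14>12, skip
j=7: 5≤12, i=5, swap(5,7) ⇒ [2, 9, 3, 1, 8, 5, 14, 13, 6, 7, 12]
j=8: 6≤12, i=6, swap(6,8) ⇒ [2, 9, 3, 1, 8, 5, 6, 13, 14, 7, 12]
j=9: 7≤12, i=7, swap(7,9) ⇒ [2, 9, 3, 1, 8, 5, 6, 7, 14, 13, 12]
swap(8,10) ⇒ [2, 9, 3, 1, 8, 5, 6, 7, 12, 13, 14]; return 8
p = 8; k-1 = 3 < 8 ⇒ left

8; left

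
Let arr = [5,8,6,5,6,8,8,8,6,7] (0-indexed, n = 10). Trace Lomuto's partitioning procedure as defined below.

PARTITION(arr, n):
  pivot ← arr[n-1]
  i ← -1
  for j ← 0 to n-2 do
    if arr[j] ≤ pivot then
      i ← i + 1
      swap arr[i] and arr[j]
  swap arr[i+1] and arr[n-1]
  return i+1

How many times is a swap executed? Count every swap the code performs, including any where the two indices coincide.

6

pivot=7, i=-1
j=0: 5≤7, i=0, swap(0,0) ⇒ [5,8,6,5,6,8,8,8,6,7]
j=1: 8>7, skip
j=2: 6≤7, i=1, swap(1,2) ⇒ [5,6,8,5,6,8,8,8,6,7]
j=3: 5≤7, i=2, swap(2,3) ⇒ [5,6,5,8,6,8,8,8,6,7]
j=4: 6≤7, i=3, swap(3,4) ⇒ [5,6,5,6,8,8,8,8,6,7]
j=5: 8>7, skip
j=6: 8>7, skip
j=7: 8>7, skip
j=8: 6≤7, i=4, swap(4,8) ⇒ [5,6,5,6,6,8,8,8,8,7]
swap(5,9) ⇒ [5,6,5,6,6,7,8,8,8,8]; return 5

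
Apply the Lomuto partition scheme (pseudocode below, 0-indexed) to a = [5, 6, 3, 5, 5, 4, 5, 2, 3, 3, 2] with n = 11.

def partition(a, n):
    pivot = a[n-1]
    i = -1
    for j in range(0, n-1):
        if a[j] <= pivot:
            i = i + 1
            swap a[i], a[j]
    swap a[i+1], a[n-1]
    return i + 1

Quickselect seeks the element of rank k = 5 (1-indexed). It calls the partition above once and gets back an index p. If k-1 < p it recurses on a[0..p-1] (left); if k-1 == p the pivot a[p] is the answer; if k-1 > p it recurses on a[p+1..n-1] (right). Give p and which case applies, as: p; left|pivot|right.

1; right

pivot=2, i=-1
j=0: 5>2, skip
j=1: 6>2, skip
j=2: 3>2, skip
j=3: 5>2, skip
j=4: 5>2, skip
j=5: 4>2, skip
j=6: 5>2, skip
j=7: 2≤2, i=0, swap(0,7) ⇒ [2, 6, 3, 5, 5, 4, 5, 5, 3, 3, 2]
j=8: 3>2, skip
j=9: 3>2, skip
swap(1,10) ⇒ [2, 2, 3, 5, 5, 4, 5, 5, 3, 3, 6]; return 1
p = 1; k-1 = 4 > 1 ⇒ right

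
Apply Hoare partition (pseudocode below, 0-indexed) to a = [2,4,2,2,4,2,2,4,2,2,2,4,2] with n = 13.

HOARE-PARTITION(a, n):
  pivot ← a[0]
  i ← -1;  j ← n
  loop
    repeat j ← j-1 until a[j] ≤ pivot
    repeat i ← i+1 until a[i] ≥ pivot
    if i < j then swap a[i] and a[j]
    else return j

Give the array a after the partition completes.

[2,2,2,2,2,2,4,4,2,2,4,4,2]

pivot = a[0] = 2; i = -1, j = 13
j→12 (a[12]=2≤2), i→0 (a[0]=2≥2); i<j, swap → [2,4,2,2,4,2,2,4,2,2,2,4,2]
j→10 (a[10]=2≤2), i→1 (a[1]=4≥2); i<j, swap → [2,2,2,2,4,2,2,4,2,2,4,4,2]
j→9 (a[9]=2≤2), i→2 (a[2]=2≥2); i<j, swap → [2,2,2,2,4,2,2,4,2,2,4,4,2]
j→8 (a[8]=2≤2), i→3 (a[3]=2≥2); i<j, swap → [2,2,2,2,4,2,2,4,2,2,4,4,2]
j→6 (a[6]=2≤2), i→4 (a[4]=4≥2); i<j, swap → [2,2,2,2,2,2,4,4,2,2,4,4,2]
j→5, i→5; i≥j, return j=5. a = [2,2,2,2,2,2,4,4,2,2,4,4,2]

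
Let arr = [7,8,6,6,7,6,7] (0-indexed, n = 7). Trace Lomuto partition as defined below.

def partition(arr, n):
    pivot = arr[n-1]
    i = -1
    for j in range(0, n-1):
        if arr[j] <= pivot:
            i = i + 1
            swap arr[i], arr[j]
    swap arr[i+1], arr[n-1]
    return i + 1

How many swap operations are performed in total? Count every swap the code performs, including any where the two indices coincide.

6

pivot=7, i=-1
j=0: 7≤7, i=0, swap(0,0) ⇒ [7,8,6,6,7,6,7]
j=1: 8>7, skip
j=2: 6≤7, i=1, swap(1,2) ⇒ [7,6,8,6,7,6,7]
j=3: 6≤7, i=2, swap(2,3) ⇒ [7,6,6,8,7,6,7]
j=4: 7≤7, i=3, swap(3,4) ⇒ [7,6,6,7,8,6,7]
j=5: 6≤7, i=4, swap(4,5) ⇒ [7,6,6,7,6,8,7]
swap(5,6) ⇒ [7,6,6,7,6,7,8]; return 5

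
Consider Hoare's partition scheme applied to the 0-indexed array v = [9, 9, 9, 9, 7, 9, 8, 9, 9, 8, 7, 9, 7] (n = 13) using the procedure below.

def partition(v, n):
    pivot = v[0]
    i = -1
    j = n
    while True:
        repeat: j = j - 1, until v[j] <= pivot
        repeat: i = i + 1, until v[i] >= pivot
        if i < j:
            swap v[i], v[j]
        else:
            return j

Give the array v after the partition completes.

[7, 9, 7, 8, 7, 9, 8, 9, 9, 9, 9, 9, 9]

pivot=9
j stops at 12 (7), i stops at 0 (9); swap ⇒ [7, 9, 9, 9, 7, 9, 8, 9, 9, 8, 7, 9, 9]
j stops at 11 (9), i stops at 1 (9); swap ⇒ [7, 9, 9, 9, 7, 9, 8, 9, 9, 8, 7, 9, 9]
j stops at 10 (7), i stops at 2 (9); swap ⇒ [7, 9, 7, 9, 7, 9, 8, 9, 9, 8, 9, 9, 9]
j stops at 9 (8), i stops at 3 (9); swap ⇒ [7, 9, 7, 8, 7, 9, 8, 9, 9, 9, 9, 9, 9]
j stops at 8 (9), i stops at 5 (9); swap ⇒ [7, 9, 7, 8, 7, 9, 8, 9, 9, 9, 9, 9, 9]
j stops at 7, i stops at 7; i≥j ⇒ return 7. v=[7, 9, 7, 8, 7, 9, 8, 9, 9, 9, 9, 9, 9]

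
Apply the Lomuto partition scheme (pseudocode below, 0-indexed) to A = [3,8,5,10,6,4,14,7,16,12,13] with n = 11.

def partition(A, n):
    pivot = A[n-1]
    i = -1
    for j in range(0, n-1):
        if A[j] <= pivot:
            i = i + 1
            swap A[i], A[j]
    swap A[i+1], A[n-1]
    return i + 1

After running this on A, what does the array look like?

[3,8,5,10,6,4,7,12,13,14,16]

pivot = A[10] = 13; i = -1
j=0: A[0]=3 ≤ 13 → i=0, swap A[0],A[0] (no change) → [3,8,5,10,6,4,14,7,16,12,13]
j=1: A[1]=8 ≤ 13 → i=1, swap A[1],A[1] (no change) → [3,8,5,10,6,4,14,7,16,12,13]
j=2: A[2]=5 ≤ 13 → i=2, swap A[2],A[2] (no change) → [3,8,5,10,6,4,14,7,16,12,13]
j=3: A[3]=10 ≤ 13 → i=3, swap A[3],A[3] (no change) → [3,8,5,10,6,4,14,7,16,12,13]
j=4: A[4]=6 ≤ 13 → i=4, swap A[4],A[4] (no change) → [3,8,5,10,6,4,14,7,16,12,13]
j=5: A[5]=4 ≤ 13 → i=5, swap A[5],A[5] (no change) → [3,8,5,10,6,4,14,7,16,12,13]
j=6: A[6]=14 > 13 → no swap
j=7: A[7]=7 ≤ 13 → i=6, swap A[6],A[7] → [3,8,5,10,6,4,7,14,16,12,13]
j=8: A[8]=16 > 13 → no swap
j=9: A[9]=12 ≤ 13 → i=7, swap A[7],A[9] → [3,8,5,10,6,4,7,12,16,14,13]
final swap A[8],A[10] → [3,8,5,10,6,4,7,12,13,14,16]; return 8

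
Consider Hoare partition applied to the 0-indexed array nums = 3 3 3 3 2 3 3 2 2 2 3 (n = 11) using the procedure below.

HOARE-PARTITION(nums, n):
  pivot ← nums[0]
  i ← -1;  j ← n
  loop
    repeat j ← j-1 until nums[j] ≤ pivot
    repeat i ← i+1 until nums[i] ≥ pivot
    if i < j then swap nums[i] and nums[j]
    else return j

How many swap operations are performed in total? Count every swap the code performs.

pivot = nums[0] = 3; i = -1, j = 11
j→10 (nums[10]=3≤3), i→0 (nums[0]=3≥3); i<j, swap → 3 3 3 3 2 3 3 2 2 2 3
j→9 (nums[9]=2≤3), i→1 (nums[1]=3≥3); i<j, swap → 3 2 3 3 2 3 3 2 2 3 3
j→8 (nums[8]=2≤3), i→2 (nums[2]=3≥3); i<j, swap → 3 2 2 3 2 3 3 2 3 3 3
j→7 (nums[7]=2≤3), i→3 (nums[3]=3≥3); i<j, swap → 3 2 2 2 2 3 3 3 3 3 3
j→6 (nums[6]=3≤3), i→5 (nums[5]=3≥3); i<j, swap → 3 2 2 2 2 3 3 3 3 3 3
j→5, i→6; i≥j, return j=5. nums = 3 2 2 2 2 3 3 3 3 3 3

5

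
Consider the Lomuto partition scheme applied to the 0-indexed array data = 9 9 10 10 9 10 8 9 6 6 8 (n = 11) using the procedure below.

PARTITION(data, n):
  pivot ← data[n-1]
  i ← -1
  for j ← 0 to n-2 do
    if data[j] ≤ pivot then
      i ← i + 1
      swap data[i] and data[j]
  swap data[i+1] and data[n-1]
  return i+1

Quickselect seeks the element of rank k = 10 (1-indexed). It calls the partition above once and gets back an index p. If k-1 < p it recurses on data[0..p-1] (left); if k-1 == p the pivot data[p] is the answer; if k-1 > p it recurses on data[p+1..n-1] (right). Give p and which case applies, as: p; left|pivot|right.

pivot = data[10] = 8; i = -1
j=0: data[0]=9 > 8 → no swap
j=1: data[1]=9 > 8 → no swap
j=2: data[2]=10 > 8 → no swap
j=3: data[3]=10 > 8 → no swap
j=4: data[4]=9 > 8 → no swap
j=5: data[5]=10 > 8 → no swap
j=6: data[6]=8 ≤ 8 → i=0, swap data[0],data[6] → 8 9 10 10 9 10 9 9 6 6 8
j=7: data[7]=9 > 8 → no swap
j=8: data[8]=6 ≤ 8 → i=1, swap data[1],data[8] → 8 6 10 10 9 10 9 9 9 6 8
j=9: data[9]=6 ≤ 8 → i=2, swap data[2],data[9] → 8 6 6 10 9 10 9 9 9 10 8
final swap data[3],data[10] → 8 6 6 8 9 10 9 9 9 10 10; return 3
p = 3; k-1 = 9 > 3 ⇒ right

3; right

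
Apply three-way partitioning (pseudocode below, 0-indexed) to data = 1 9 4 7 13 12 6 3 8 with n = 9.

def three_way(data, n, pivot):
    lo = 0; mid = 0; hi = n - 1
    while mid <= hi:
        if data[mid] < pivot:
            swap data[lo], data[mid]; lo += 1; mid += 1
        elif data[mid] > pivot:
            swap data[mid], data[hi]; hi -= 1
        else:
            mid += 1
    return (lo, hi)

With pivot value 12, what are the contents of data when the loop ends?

pivot = 12; lo=0, mid=0, hi=8
data[mid]=1<12: swap data[0],data[0]; lo=1,mid=1 → 1 9 4 7 13 12 6 3 8
data[mid]=9<12: swap data[1],data[1]; lo=2,mid=2 → 1 9 4 7 13 12 6 3 8
data[mid]=4<12: swap data[2],data[2]; lo=3,mid=3 → 1 9 4 7 13 12 6 3 8
data[mid]=7<12: swap data[3],data[3]; lo=4,mid=4 → 1 9 4 7 13 12 6 3 8
data[mid]=13>12: swap data[4],data[8]; hi=7 → 1 9 4 7 8 12 6 3 13
data[mid]=8<12: swap data[4],data[4]; lo=5,mid=5 → 1 9 4 7 8 12 6 3 13
data[mid]=12=12: mid=6
data[mid]=6<12: swap data[5],data[6]; lo=6,mid=7 → 1 9 4 7 8 6 12 3 13
data[mid]=3<12: swap data[6],data[7]; lo=7,mid=8 → 1 9 4 7 8 6 3 12 13
end: lo=7, hi=7; data = 1 9 4 7 8 6 3 12 13

1 9 4 7 8 6 3 12 13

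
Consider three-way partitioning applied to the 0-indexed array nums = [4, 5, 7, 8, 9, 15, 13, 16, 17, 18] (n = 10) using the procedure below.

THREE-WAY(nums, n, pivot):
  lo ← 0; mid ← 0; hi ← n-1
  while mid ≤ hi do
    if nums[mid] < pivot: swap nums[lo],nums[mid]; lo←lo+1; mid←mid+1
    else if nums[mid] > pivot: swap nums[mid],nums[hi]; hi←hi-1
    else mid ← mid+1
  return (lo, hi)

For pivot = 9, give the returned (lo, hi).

lo=0 mid=0 hi=9
4<9: swap(0,0), lo=1 mid=1 ⇒ [4, 5, 7, 8, 9, 15, 13, 16, 17, 18]
5<9: swap(1,1), lo=2 mid=2 ⇒ [4, 5, 7, 8, 9, 15, 13, 16, 17, 18]
7<9: swap(2,2), lo=3 mid=3 ⇒ [4, 5, 7, 8, 9, 15, 13, 16, 17, 18]
8<9: swap(3,3), lo=4 mid=4 ⇒ [4, 5, 7, 8, 9, 15, 13, 16, 17, 18]
9=9: mid=5
15>9: swap(5,9), hi=8 ⇒ [4, 5, 7, 8, 9, 18, 13, 16, 17, 15]
18>9: swap(5,8), hi=7 ⇒ [4, 5, 7, 8, 9, 17, 13, 16, 18, 15]
17>9: swap(5,7), hi=6 ⇒ [4, 5, 7, 8, 9, 16, 13, 17, 18, 15]
16>9: swap(5,6), hi=5 ⇒ [4, 5, 7, 8, 9, 13, 16, 17, 18, 15]
13>9: swap(5,5), hi=4 ⇒ [4, 5, 7, 8, 9, 13, 16, 17, 18, 15]
done. lo=4 hi=4; nums=[4, 5, 7, 8, 9, 13, 16, 17, 18, 15]

(4, 4)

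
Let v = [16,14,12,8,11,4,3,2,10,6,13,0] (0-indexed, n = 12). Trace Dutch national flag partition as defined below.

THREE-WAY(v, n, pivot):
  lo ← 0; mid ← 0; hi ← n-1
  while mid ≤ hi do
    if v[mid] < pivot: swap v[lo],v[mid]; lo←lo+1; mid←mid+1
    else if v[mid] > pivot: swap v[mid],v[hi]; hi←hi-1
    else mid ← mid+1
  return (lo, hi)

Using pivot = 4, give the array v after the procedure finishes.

lo=0 mid=0 hi=11
16>4: swap(0,11), hi=10 ⇒ [0,14,12,8,11,4,3,2,10,6,13,16]
0<4: swap(0,0), lo=1 mid=1 ⇒ [0,14,12,8,11,4,3,2,10,6,13,16]
14>4: swap(1,10), hi=9 ⇒ [0,13,12,8,11,4,3,2,10,6,14,16]
13>4: swap(1,9), hi=8 ⇒ [0,6,12,8,11,4,3,2,10,13,14,16]
6>4: swap(1,8), hi=7 ⇒ [0,10,12,8,11,4,3,2,6,13,14,16]
10>4: swap(1,7), hi=6 ⇒ [0,2,12,8,11,4,3,10,6,13,14,16]
2<4: swap(1,1), lo=2 mid=2 ⇒ [0,2,12,8,11,4,3,10,6,13,14,16]
12>4: swap(2,6), hi=5 ⇒ [0,2,3,8,11,4,12,10,6,13,14,16]
3<4: swap(2,2), lo=3 mid=3 ⇒ [0,2,3,8,11,4,12,10,6,13,14,16]
8>4: swap(3,5), hi=4 ⇒ [0,2,3,4,11,8,12,10,6,13,14,16]
4=4: mid=4
11>4: swap(4,4), hi=3 ⇒ [0,2,3,4,11,8,12,10,6,13,14,16]
done. lo=3 hi=3; v=[0,2,3,4,11,8,12,10,6,13,14,16]

[0,2,3,4,11,8,12,10,6,13,14,16]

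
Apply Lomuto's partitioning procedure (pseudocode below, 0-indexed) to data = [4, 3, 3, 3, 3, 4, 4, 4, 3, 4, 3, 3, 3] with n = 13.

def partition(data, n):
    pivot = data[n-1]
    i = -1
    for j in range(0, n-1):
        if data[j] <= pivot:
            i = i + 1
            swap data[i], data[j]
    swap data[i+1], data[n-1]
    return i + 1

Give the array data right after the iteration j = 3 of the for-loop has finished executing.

[3, 3, 3, 4, 3, 4, 4, 4, 3, 4, 3, 3, 3]

pivot = data[12] = 3; i = -1
j=0: data[0]=4 > 3 → no swap
j=1: data[1]=3 ≤ 3 → i=0, swap data[0],data[1] → [3, 4, 3, 3, 3, 4, 4, 4, 3, 4, 3, 3, 3]
j=2: data[2]=3 ≤ 3 → i=1, swap data[1],data[2] → [3, 3, 4, 3, 3, 4, 4, 4, 3, 4, 3, 3, 3]
j=3: data[3]=3 ≤ 3 → i=2, swap data[2],data[3] → [3, 3, 3, 4, 3, 4, 4, 4, 3, 4, 3, 3, 3]
(after j=3) data = [3, 3, 3, 4, 3, 4, 4, 4, 3, 4, 3, 3, 3]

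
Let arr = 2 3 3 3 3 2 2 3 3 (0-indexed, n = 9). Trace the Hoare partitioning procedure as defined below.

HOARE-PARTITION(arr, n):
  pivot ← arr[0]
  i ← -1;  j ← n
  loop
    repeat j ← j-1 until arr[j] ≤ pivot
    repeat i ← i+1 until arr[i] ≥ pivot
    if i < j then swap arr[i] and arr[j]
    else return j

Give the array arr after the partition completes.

2 2 3 3 3 3 2 3 3

pivot = arr[0] = 2; i = -1, j = 9
j→6 (arr[6]=2≤2), i→0 (arr[0]=2≥2); i<j, swap → 2 3 3 3 3 2 2 3 3
j→5 (arr[5]=2≤2), i→1 (arr[1]=3≥2); i<j, swap → 2 2 3 3 3 3 2 3 3
j→1, i→2; i≥j, return j=1. arr = 2 2 3 3 3 3 2 3 3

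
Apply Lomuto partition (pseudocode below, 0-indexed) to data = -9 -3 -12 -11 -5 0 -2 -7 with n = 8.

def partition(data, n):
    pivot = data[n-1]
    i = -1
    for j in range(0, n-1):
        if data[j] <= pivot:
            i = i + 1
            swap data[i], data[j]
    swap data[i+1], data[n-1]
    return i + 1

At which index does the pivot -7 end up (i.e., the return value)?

pivot = data[7] = -7; i = -1
j=0: data[0]=-9 ≤ -7 → i=0, swap data[0],data[0] (no change) → -9 -3 -12 -11 -5 0 -2 -7
j=1: data[1]=-3 > -7 → no swap
j=2: data[2]=-12 ≤ -7 → i=1, swap data[1],data[2] → -9 -12 -3 -11 -5 0 -2 -7
j=3: data[3]=-11 ≤ -7 → i=2, swap data[2],data[3] → -9 -12 -11 -3 -5 0 -2 -7
j=4: data[4]=-5 > -7 → no swap
j=5: data[5]=0 > -7 → no swap
j=6: data[6]=-2 > -7 → no swap
final swap data[3],data[7] → -9 -12 -11 -7 -5 0 -2 -3; return 3

3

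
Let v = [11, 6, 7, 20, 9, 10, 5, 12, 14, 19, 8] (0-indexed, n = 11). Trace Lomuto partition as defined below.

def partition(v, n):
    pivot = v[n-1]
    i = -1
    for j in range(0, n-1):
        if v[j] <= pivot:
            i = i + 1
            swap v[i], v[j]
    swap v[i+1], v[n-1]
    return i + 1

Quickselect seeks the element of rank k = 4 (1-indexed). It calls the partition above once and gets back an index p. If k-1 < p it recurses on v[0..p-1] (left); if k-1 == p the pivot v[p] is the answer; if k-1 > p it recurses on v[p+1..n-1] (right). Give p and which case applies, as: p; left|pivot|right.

3; pivot

pivot=8, i=-1
j=0: 11>8, skip
j=1: 6≤8, i=0, swap(0,1) ⇒ [6, 11, 7, 20, 9, 10, 5, 12, 14, 19, 8]
j=2: 7≤8, i=1, swap(1,2) ⇒ [6, 7, 11, 20, 9, 10, 5, 12, 14, 19, 8]
j=3: 20>8, skip
j=4: 9>8, skip
j=5: 10>8, skip
j=6: 5≤8, i=2, swap(2,6) ⇒ [6, 7, 5, 20, 9, 10, 11, 12, 14, 19, 8]
j=7: 12>8, skip
j=8: 14>8, skip
j=9: 19>8, skip
swap(3,10) ⇒ [6, 7, 5, 8, 9, 10, 11, 12, 14, 19, 20]; return 3
p = 3; k-1 = 3 == 3 ⇒ pivot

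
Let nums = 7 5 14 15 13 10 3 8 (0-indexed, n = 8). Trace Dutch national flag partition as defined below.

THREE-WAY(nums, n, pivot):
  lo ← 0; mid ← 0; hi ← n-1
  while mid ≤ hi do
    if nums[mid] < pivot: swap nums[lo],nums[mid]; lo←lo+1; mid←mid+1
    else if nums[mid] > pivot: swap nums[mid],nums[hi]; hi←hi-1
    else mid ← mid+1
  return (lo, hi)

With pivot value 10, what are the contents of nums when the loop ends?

lo=0 mid=0 hi=7
7<10: swap(0,0), lo=1 mid=1 ⇒ 7 5 14 15 13 10 3 8
5<10: swap(1,1), lo=2 mid=2 ⇒ 7 5 14 15 13 10 3 8
14>10: swap(2,7), hi=6 ⇒ 7 5 8 15 13 10 3 14
8<10: swap(2,2), lo=3 mid=3 ⇒ 7 5 8 15 13 10 3 14
15>10: swap(3,6), hi=5 ⇒ 7 5 8 3 13 10 15 14
3<10: swap(3,3), lo=4 mid=4 ⇒ 7 5 8 3 13 10 15 14
13>10: swap(4,5), hi=4 ⇒ 7 5 8 3 10 13 15 14
10=10: mid=5
done. lo=4 hi=4; nums=7 5 8 3 10 13 15 14

7 5 8 3 10 13 15 14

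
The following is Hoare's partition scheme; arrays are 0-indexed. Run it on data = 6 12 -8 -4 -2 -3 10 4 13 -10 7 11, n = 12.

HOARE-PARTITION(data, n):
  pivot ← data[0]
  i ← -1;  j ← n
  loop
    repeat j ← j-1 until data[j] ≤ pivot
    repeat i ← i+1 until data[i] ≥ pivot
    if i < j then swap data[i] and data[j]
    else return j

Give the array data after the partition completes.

pivot = data[0] = 6; i = -1, j = 12
j→9 (data[9]=-10≤6), i→0 (data[0]=6≥6); i<j, swap → -10 12 -8 -4 -2 -3 10 4 13 6 7 11
j→7 (data[7]=4≤6), i→1 (data[1]=12≥6); i<j, swap → -10 4 -8 -4 -2 -3 10 12 13 6 7 11
j→5, i→6; i≥j, return j=5. data = -10 4 -8 -4 -2 -3 10 12 13 6 7 11

-10 4 -8 -4 -2 -3 10 12 13 6 7 11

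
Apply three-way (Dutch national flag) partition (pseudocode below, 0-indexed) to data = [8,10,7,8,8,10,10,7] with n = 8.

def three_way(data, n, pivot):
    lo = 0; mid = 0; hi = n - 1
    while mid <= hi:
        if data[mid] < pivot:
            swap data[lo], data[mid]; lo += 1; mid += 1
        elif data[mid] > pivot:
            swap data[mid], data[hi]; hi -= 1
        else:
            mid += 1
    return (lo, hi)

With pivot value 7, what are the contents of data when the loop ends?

lo=0 mid=0 hi=7
8>7: swap(0,7), hi=6 ⇒ [7,10,7,8,8,10,10,8]
7=7: mid=1
10>7: swap(1,6), hi=5 ⇒ [7,10,7,8,8,10,10,8]
10>7: swap(1,5), hi=4 ⇒ [7,10,7,8,8,10,10,8]
10>7: swap(1,4), hi=3 ⇒ [7,8,7,8,10,10,10,8]
8>7: swap(1,3), hi=2 ⇒ [7,8,7,8,10,10,10,8]
8>7: swap(1,2), hi=1 ⇒ [7,7,8,8,10,10,10,8]
7=7: mid=2
done. lo=0 hi=1; data=[7,7,8,8,10,10,10,8]

[7,7,8,8,10,10,10,8]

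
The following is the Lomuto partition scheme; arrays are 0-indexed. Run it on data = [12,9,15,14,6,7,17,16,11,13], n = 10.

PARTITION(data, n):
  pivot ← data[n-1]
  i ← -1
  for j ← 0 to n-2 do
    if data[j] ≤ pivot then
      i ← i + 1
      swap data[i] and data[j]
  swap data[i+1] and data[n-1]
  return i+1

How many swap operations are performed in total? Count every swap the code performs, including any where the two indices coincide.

pivot=13, i=-1
j=0: 12≤13, i=0, swap(0,0) ⇒ [12,9,15,14,6,7,17,16,11,13]
j=1: 9≤13, i=1, swap(1,1) ⇒ [12,9,15,14,6,7,17,16,11,13]
j=2: 15>13, skip
j=3: 14>13, skip
j=4: 6≤13, i=2, swap(2,4) ⇒ [12,9,6,14,15,7,17,16,11,13]
j=5: 7≤13, i=3, swap(3,5) ⇒ [12,9,6,7,15,14,17,16,11,13]
j=6: 17>13, skip
j=7: 16>13, skip
j=8: 11≤13, i=4, swap(4,8) ⇒ [12,9,6,7,11,14,17,16,15,13]
swap(5,9) ⇒ [12,9,6,7,11,13,17,16,15,14]; return 5

6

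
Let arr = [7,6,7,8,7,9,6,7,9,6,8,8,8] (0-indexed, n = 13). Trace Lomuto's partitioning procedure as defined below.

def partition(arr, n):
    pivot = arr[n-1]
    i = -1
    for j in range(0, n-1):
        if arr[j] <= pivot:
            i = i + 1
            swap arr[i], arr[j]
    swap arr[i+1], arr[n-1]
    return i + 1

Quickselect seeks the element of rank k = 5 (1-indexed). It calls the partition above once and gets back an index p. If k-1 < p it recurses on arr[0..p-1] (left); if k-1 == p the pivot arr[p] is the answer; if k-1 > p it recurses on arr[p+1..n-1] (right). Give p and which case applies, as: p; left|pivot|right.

10; left

pivot = arr[12] = 8; i = -1
j=0: arr[0]=7 ≤ 8 → i=0, swap arr[0],arr[0] (no change) → [7,6,7,8,7,9,6,7,9,6,8,8,8]
j=1: arr[1]=6 ≤ 8 → i=1, swap arr[1],arr[1] (no change) → [7,6,7,8,7,9,6,7,9,6,8,8,8]
j=2: arr[2]=7 ≤ 8 → i=2, swap arr[2],arr[2] (no change) → [7,6,7,8,7,9,6,7,9,6,8,8,8]
j=3: arr[3]=8 ≤ 8 → i=3, swap arr[3],arr[3] (no change) → [7,6,7,8,7,9,6,7,9,6,8,8,8]
j=4: arr[4]=7 ≤ 8 → i=4, swap arr[4],arr[4] (no change) → [7,6,7,8,7,9,6,7,9,6,8,8,8]
j=5: arr[5]=9 > 8 → no swap
j=6: arr[6]=6 ≤ 8 → i=5, swap arr[5],arr[6] → [7,6,7,8,7,6,9,7,9,6,8,8,8]
j=7: arr[7]=7 ≤ 8 → i=6, swap arr[6],arr[7] → [7,6,7,8,7,6,7,9,9,6,8,8,8]
j=8: arr[8]=9 > 8 → no swap
j=9: arr[9]=6 ≤ 8 → i=7, swap arr[7],arr[9] → [7,6,7,8,7,6,7,6,9,9,8,8,8]
j=10: arr[10]=8 ≤ 8 → i=8, swap arr[8],arr[10] → [7,6,7,8,7,6,7,6,8,9,9,8,8]
j=11: arr[11]=8 ≤ 8 → i=9, swap arr[9],arr[11] → [7,6,7,8,7,6,7,6,8,8,9,9,8]
final swap arr[10],arr[12] → [7,6,7,8,7,6,7,6,8,8,8,9,9]; return 10
p = 10; k-1 = 4 < 10 ⇒ left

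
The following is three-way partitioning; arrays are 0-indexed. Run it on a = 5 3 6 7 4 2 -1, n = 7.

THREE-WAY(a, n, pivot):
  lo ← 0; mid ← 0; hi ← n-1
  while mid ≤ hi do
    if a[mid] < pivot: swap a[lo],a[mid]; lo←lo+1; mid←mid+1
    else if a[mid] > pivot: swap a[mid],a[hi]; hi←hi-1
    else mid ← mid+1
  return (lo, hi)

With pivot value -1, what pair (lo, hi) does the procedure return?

(0, 0)

pivot = -1; lo=0, mid=0, hi=6
a[mid]=5>-1: swap a[0],a[6]; hi=5 → -1 3 6 7 4 2 5
a[mid]=-1=-1: mid=1
a[mid]=3>-1: swap a[1],a[5]; hi=4 → -1 2 6 7 4 3 5
a[mid]=2>-1: swap a[1],a[4]; hi=3 → -1 4 6 7 2 3 5
a[mid]=4>-1: swap a[1],a[3]; hi=2 → -1 7 6 4 2 3 5
a[mid]=7>-1: swap a[1],a[2]; hi=1 → -1 6 7 4 2 3 5
a[mid]=6>-1: swap a[1],a[1]; hi=0 → -1 6 7 4 2 3 5
end: lo=0, hi=0; a = -1 6 7 4 2 3 5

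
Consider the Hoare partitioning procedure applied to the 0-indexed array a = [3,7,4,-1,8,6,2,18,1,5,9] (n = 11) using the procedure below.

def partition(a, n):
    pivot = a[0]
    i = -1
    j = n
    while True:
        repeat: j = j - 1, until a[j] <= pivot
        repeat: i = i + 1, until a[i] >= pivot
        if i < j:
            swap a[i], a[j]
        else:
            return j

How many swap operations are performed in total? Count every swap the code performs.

3

pivot=3
j stops at 8 (1), i stops at 0 (3); swap ⇒ [1,7,4,-1,8,6,2,18,3,5,9]
j stops at 6 (2), i stops at 1 (7); swap ⇒ [1,2,4,-1,8,6,7,18,3,5,9]
j stops at 3 (-1), i stops at 2 (4); swap ⇒ [1,2,-1,4,8,6,7,18,3,5,9]
j stops at 2, i stops at 3; i≥j ⇒ return 2. a=[1,2,-1,4,8,6,7,18,3,5,9]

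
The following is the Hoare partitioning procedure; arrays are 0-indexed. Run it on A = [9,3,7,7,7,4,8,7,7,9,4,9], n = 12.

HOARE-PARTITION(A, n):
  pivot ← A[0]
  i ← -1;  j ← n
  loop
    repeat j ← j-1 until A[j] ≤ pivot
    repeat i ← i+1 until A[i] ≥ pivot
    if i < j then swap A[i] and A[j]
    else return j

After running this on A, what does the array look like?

pivot = A[0] = 9; i = -1, j = 12
j→11 (A[11]=9≤9), i→0 (A[0]=9≥9); i<j, swap → [9,3,7,7,7,4,8,7,7,9,4,9]
j→10 (A[10]=4≤9), i→9 (A[9]=9≥9); i<j, swap → [9,3,7,7,7,4,8,7,7,4,9,9]
j→9, i→10; i≥j, return j=9. A = [9,3,7,7,7,4,8,7,7,4,9,9]

[9,3,7,7,7,4,8,7,7,4,9,9]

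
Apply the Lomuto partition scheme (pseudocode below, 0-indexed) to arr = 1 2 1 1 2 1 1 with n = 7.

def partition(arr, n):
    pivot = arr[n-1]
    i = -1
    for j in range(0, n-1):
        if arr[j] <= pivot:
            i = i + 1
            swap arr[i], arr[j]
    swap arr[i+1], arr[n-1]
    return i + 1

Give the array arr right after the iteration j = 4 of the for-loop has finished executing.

pivot=1, i=-1
j=0: 1≤1, i=0, swap(0,0) ⇒ 1 2 1 1 2 1 1
j=1: 2>1, skip
j=2: 1≤1, i=1, swap(1,2) ⇒ 1 1 2 1 2 1 1
j=3: 1≤1, i=2, swap(2,3) ⇒ 1 1 1 2 2 1 1
j=4: 2>1, skip
(after j=4) arr = 1 1 1 2 2 1 1

1 1 1 2 2 1 1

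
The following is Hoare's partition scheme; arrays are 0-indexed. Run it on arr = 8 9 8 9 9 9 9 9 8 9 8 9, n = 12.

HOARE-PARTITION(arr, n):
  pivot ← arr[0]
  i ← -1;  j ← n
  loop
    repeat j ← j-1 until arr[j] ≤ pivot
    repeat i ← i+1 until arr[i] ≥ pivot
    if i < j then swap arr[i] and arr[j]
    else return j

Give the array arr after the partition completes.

8 8 8 9 9 9 9 9 9 9 8 9

pivot=8
j stops at 10 (8), i stops at 0 (8); swap ⇒ 8 9 8 9 9 9 9 9 8 9 8 9
j stops at 8 (8), i stops at 1 (9); swap ⇒ 8 8 8 9 9 9 9 9 9 9 8 9
j stops at 2, i stops at 2; i≥j ⇒ return 2. arr=8 8 8 9 9 9 9 9 9 9 8 9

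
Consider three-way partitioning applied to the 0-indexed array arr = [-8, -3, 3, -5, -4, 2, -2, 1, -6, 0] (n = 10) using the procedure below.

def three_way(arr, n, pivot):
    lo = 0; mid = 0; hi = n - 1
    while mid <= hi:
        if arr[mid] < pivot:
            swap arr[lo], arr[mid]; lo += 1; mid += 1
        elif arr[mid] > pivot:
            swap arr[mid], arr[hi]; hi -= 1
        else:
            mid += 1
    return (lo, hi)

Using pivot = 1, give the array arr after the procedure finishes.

lo=0 mid=0 hi=9
-8<1: swap(0,0), lo=1 mid=1 ⇒ [-8, -3, 3, -5, -4, 2, -2, 1, -6, 0]
-3<1: swap(1,1), lo=2 mid=2 ⇒ [-8, -3, 3, -5, -4, 2, -2, 1, -6, 0]
3>1: swap(2,9), hi=8 ⇒ [-8, -3, 0, -5, -4, 2, -2, 1, -6, 3]
0<1: swap(2,2), lo=3 mid=3 ⇒ [-8, -3, 0, -5, -4, 2, -2, 1, -6, 3]
-5<1: swap(3,3), lo=4 mid=4 ⇒ [-8, -3, 0, -5, -4, 2, -2, 1, -6, 3]
-4<1: swap(4,4), lo=5 mid=5 ⇒ [-8, -3, 0, -5, -4, 2, -2, 1, -6, 3]
2>1: swap(5,8), hi=7 ⇒ [-8, -3, 0, -5, -4, -6, -2, 1, 2, 3]
-6<1: swap(5,5), lo=6 mid=6 ⇒ [-8, -3, 0, -5, -4, -6, -2, 1, 2, 3]
-2<1: swap(6,6), lo=7 mid=7 ⇒ [-8, -3, 0, -5, -4, -6, -2, 1, 2, 3]
1=1: mid=8
done. lo=7 hi=7; arr=[-8, -3, 0, -5, -4, -6, -2, 1, 2, 3]

[-8, -3, 0, -5, -4, -6, -2, 1, 2, 3]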